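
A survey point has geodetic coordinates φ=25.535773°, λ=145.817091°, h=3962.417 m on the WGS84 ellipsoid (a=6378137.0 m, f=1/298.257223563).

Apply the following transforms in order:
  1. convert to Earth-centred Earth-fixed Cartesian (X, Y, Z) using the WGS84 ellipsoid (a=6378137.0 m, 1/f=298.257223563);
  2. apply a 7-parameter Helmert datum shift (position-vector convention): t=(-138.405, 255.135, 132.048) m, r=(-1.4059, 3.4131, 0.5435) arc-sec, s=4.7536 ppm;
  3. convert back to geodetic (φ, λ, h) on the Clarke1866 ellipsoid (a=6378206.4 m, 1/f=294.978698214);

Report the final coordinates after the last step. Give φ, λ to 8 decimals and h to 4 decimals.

start: φ=25.535773°, λ=145.817091°, h=3962.417 m
→ ECEF (a=6378137.000, f=1/298.257223563): X=-4766815.4326, Y=3237446.2123, Z=2734455.0183
→ Helmert 7p (PV): X=-4766939.7800, Y=3237722.8145, Z=2734656.8760
→ geod (Bowring, a=6378206.400): φ=25.53807784°, λ=145.81551053°, h=4257.1714 m

φ=25.53807784°, λ=145.81551053°, h=4257.1714 m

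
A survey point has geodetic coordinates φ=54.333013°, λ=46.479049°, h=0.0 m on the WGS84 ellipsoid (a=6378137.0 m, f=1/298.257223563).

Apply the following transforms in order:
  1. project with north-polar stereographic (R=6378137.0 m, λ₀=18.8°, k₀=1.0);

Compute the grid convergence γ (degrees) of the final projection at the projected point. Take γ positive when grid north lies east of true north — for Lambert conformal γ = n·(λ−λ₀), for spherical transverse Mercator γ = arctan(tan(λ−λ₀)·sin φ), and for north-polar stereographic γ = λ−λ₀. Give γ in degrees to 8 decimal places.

start: φ=54.333013°, λ=46.479049°, h=0.000 m
→ into stereo (λ₀=18.8°): φ=54.33301300°, λ−λ₀=27.67904900°
convergence γ = 27.67904900°

27.67904900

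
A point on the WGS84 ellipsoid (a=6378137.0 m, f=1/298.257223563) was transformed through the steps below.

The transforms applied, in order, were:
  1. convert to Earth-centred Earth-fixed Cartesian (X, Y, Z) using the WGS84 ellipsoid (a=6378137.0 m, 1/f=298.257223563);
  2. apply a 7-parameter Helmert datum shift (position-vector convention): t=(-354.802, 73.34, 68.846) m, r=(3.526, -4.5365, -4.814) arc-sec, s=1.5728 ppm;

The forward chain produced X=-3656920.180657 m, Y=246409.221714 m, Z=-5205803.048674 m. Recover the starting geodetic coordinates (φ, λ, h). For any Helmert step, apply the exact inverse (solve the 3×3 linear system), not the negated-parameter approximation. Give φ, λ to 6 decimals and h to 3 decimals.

φ=-55.034725°, λ=176.148761°, h=2669.485 m

start: X=-3656920.1807, Y=246409.2217, Z=-5205803.0487 m
→ Helmert⁻¹: X=-3656679.8666, Y=246161.1608, Z=-5205787.4914
→ geod (Bowring, a=6378137.000): φ=-55.03472500°, λ=176.14876100°, h=2669.4850 m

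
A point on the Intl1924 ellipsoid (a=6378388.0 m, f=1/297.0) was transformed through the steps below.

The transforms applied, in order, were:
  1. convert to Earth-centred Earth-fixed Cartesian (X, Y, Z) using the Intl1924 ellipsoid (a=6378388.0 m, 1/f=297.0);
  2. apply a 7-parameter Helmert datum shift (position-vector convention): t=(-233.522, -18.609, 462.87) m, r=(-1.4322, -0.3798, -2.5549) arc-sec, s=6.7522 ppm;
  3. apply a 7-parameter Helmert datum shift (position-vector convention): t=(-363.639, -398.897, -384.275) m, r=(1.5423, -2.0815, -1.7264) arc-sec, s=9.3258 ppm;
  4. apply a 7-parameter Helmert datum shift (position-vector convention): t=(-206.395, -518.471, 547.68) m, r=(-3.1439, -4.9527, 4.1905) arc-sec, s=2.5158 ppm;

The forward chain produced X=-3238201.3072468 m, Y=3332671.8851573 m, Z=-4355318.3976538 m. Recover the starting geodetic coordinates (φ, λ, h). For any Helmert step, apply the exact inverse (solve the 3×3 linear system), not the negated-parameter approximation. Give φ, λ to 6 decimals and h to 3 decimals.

φ=-43.339758°, λ=134.162017°, h=861.170 m

start: X=-3238201.3072, Y=3332671.8852, Z=-4355318.3977 m
→ Helmert⁻¹: X=-3238023.6331, Y=3333314.1448, Z=-4355726.5633
→ Helmert⁻¹: X=-3237701.6534, Y=3333622.2878, Z=-4355293.9251
→ Helmert⁻¹: X=-3237495.5835, Y=3333608.5301, Z=-4355698.2761
→ geod (Bowring, a=6378388.000): φ=-43.33975800°, λ=134.16201700°, h=861.1700 m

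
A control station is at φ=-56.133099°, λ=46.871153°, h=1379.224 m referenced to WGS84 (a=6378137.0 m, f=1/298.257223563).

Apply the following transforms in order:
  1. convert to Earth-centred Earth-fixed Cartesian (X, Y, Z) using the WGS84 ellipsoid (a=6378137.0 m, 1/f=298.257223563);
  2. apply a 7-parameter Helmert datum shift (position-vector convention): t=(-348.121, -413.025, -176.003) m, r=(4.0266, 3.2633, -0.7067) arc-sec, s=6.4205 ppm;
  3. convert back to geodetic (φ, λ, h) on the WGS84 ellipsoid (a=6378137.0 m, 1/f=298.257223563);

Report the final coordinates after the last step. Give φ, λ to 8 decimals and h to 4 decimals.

φ=-56.13780432°, λ=46.87261279°, h=1265.5827 m

start: φ=-56.133099°, λ=46.871153°, h=1379.224 m
→ ECEF (a=6378137.000, f=1/298.257223563): X=2436029.6020, Y=2600572.3444, Z=-5273860.2168
→ Helmert 7p (PV): X=2435622.5937, Y=2600270.6244, Z=-5274057.8537
→ geod (Bowring, a=6378137.000): φ=-56.13780432°, λ=46.87261279°, h=1265.5827 m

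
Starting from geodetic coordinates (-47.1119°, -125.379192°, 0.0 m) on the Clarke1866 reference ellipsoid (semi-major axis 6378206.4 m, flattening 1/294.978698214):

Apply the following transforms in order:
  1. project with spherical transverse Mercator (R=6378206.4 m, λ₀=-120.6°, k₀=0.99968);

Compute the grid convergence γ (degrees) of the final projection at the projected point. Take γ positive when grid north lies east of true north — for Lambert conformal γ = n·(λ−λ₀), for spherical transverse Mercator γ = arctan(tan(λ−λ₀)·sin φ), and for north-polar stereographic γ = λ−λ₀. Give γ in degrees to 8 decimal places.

start: φ=-47.111900°, λ=-125.379192°, h=0.000 m
→ into tm (λ₀=-120.6°): φ=-47.11190000°, λ−λ₀=-4.77919200°
convergence γ = 3.50540228°

3.50540228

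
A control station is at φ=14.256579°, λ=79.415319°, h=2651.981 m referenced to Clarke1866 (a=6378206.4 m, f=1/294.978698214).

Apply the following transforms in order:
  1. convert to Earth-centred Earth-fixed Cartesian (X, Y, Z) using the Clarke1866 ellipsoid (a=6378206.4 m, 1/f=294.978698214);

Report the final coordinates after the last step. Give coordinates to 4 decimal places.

start: φ=14.256579°, λ=79.415319°, h=2651.981 m
→ ECEF (a=6378206.400, f=1/294.978698214): X=1136226.3948, Y=6080362.6248, Z=1561068.0256

X=1136226.3948 m, Y=6080362.6248 m, Z=1561068.0256 m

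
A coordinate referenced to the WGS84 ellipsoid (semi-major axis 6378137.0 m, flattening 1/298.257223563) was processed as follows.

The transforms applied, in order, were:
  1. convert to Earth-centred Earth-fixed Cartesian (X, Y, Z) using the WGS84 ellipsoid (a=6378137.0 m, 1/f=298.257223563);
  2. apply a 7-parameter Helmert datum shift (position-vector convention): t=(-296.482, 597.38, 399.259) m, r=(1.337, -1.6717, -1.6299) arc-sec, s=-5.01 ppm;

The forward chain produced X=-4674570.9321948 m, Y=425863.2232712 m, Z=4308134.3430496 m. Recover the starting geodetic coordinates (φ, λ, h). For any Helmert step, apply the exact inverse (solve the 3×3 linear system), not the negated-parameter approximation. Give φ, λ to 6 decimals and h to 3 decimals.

φ=42.737625°, λ=174.801612°, h=2434.934 m

start: X=-4674570.9322, Y=425863.2233, Z=4308134.3430 m
→ Helmert⁻¹: X=-4674266.3158, Y=425258.9608, Z=4307791.7926
→ geod (Bowring, a=6378137.000): φ=42.73762500°, λ=174.80161200°, h=2434.9340 m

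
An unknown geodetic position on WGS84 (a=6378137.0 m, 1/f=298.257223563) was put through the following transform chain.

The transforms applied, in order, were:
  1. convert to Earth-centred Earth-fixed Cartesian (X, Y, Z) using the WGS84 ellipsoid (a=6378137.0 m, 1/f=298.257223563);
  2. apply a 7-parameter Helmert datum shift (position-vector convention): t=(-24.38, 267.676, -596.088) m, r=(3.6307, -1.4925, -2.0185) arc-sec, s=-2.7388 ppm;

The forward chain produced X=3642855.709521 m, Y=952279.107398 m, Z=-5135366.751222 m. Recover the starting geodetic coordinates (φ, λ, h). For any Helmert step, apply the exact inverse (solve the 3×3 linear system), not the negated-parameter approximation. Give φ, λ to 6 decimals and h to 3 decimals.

φ=-53.932065°, λ=14.645203°, h=3132.613 m

start: X=3642855.7095, Y=952279.1074, Z=-5135366.7512 m
→ Helmert⁻¹: X=3642843.5960, Y=951959.3036, Z=-5134827.8419
→ geod (Bowring, a=6378137.000): φ=-53.93206500°, λ=14.64520300°, h=3132.6130 m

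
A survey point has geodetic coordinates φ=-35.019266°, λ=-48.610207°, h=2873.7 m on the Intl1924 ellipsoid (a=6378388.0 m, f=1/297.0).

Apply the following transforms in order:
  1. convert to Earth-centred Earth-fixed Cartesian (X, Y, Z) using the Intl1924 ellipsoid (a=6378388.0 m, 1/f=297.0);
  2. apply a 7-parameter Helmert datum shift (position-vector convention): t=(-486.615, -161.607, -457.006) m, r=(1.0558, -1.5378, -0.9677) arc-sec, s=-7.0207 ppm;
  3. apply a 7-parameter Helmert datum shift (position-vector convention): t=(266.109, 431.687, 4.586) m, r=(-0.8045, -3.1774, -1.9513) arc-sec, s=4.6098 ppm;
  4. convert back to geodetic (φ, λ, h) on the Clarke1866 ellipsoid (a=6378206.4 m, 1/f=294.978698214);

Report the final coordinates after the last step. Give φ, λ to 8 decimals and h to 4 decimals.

start: φ=-35.019266°, λ=-48.610207°, h=2873.700 m
→ ECEF (a=6378388.000, f=1/297.0): X=3459141.8171, Y=-3925035.5614, Z=-3641323.1830
→ Helmert 7p (PV): X=3458639.6497, Y=-3925167.2019, Z=-3641748.9259
→ Helmert 7p (PV): X=3458940.6689, Y=-3924800.5327, Z=-3641692.5393
→ geod (Bowring, a=6378206.400): φ=-35.02483016°, λ=-48.61015784°, h=3062.1140 m

φ=-35.02483016°, λ=-48.61015784°, h=3062.1140 m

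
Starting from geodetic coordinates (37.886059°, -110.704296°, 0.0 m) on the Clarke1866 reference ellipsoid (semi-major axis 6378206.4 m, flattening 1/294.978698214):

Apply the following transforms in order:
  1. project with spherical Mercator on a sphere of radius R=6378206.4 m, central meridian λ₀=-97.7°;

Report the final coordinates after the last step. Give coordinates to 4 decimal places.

start: φ=37.886059°, λ=-110.704296°, h=0.000 m
→ merc (R=6378206.4, λ₀=-97.7°): E=-1447647.3604, N=4563391.9050

E=-1447647.3604 m, N=4563391.9050 m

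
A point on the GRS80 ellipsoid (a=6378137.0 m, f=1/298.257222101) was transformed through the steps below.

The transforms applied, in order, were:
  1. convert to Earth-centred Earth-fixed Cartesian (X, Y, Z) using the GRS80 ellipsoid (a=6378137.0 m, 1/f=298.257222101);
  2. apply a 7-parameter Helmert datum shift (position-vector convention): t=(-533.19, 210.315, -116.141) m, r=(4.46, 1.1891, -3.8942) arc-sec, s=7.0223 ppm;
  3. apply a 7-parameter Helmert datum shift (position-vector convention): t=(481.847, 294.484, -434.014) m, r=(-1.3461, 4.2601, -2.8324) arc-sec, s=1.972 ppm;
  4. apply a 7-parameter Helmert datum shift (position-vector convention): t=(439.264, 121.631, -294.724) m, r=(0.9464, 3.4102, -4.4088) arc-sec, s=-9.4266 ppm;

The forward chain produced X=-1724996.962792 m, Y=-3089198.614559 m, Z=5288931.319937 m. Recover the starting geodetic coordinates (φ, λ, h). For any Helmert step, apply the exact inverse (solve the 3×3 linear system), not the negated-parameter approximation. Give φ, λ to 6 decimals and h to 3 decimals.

φ=56.394401°, λ=-119.180307°, h=1070.559 m

start: X=-1724996.9628, Y=-3089198.6146, Z=5288931.3199 m
→ Helmert⁻¹: X=-1725473.9065, Y=-3089361.9801, Z=5289261.5512
→ Helmert⁻¹: X=-1726019.1720, Y=-3089708.5933, Z=5289629.3219
→ Helmert⁻¹: X=-1725446.0258, Y=-3089815.4069, Z=5289765.1800
→ geod (Bowring, a=6378137.000): φ=56.39440100°, λ=-119.18030700°, h=1070.5590 m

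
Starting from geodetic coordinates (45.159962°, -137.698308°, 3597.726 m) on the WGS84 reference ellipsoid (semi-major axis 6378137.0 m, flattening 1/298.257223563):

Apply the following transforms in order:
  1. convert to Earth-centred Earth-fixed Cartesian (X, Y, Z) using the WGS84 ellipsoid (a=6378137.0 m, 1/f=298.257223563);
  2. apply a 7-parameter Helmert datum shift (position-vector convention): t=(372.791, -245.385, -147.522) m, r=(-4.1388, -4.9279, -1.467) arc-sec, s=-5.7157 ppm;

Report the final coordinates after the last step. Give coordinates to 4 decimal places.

X=-3333564.3797 m, Y=-3033843.1986 m, Z=4502260.1979 m

start: φ=45.159962°, λ=-137.698308°, h=3597.726 m
→ ECEF (a=6378137.000, f=1/298.257223563): X=-3333827.0813, Y=-3033729.2076, Z=4502452.2301
→ Helmert 7p (PV): X=-3333564.3797, Y=-3033843.1986, Z=4502260.1979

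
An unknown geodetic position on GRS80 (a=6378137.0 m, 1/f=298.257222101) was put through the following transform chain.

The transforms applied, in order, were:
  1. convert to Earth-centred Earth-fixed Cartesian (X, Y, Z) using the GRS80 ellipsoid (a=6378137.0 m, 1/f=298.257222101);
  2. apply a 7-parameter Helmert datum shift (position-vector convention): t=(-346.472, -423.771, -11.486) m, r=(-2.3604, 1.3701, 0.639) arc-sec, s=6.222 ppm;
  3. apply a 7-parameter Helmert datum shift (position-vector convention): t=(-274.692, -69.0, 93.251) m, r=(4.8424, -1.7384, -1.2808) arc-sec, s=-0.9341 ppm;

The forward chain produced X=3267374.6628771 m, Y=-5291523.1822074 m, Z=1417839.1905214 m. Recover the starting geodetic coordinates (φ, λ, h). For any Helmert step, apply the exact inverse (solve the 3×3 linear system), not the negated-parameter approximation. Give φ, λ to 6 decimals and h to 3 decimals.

start: X=3267374.6629, Y=-5291523.1822, Z=1417839.1905 m
→ Helmert⁻¹: X=3267697.2137, Y=-5291405.5480, Z=1417843.9480
→ Helmert⁻¹: X=3267997.5432, Y=-5290975.2056, Z=1417807.7721
→ geod (Bowring, a=6378137.000): φ=12.92671300°, λ=-58.29823900°, h=1357.5050 m

φ=12.926713°, λ=-58.298239°, h=1357.505 m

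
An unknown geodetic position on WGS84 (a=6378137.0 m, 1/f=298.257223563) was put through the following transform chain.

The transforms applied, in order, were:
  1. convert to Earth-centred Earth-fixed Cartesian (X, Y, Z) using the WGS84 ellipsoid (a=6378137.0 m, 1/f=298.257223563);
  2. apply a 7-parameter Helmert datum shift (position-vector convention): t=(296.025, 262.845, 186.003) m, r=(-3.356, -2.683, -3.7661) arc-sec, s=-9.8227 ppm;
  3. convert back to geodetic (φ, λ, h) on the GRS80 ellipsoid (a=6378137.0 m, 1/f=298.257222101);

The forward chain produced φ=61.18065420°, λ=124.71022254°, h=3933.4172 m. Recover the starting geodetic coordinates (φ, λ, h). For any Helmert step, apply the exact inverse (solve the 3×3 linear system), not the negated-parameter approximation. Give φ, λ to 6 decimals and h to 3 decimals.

start: φ=61.180654°, λ=124.710223°, h=3933.417 m
→ ECEF (a=6378137.000, f=1/298.257222101): X=-1756340.6927, Y=2535511.4049, Z=5568520.4900
→ Helmert⁻¹: X=-1756627.8291, Y=2535150.7890, Z=5568453.2809
→ geod (Bowring, a=6378137.000): φ=61.18140800°, λ=124.71842200°, h=3810.4650 m

φ=61.181408°, λ=124.718422°, h=3810.465 m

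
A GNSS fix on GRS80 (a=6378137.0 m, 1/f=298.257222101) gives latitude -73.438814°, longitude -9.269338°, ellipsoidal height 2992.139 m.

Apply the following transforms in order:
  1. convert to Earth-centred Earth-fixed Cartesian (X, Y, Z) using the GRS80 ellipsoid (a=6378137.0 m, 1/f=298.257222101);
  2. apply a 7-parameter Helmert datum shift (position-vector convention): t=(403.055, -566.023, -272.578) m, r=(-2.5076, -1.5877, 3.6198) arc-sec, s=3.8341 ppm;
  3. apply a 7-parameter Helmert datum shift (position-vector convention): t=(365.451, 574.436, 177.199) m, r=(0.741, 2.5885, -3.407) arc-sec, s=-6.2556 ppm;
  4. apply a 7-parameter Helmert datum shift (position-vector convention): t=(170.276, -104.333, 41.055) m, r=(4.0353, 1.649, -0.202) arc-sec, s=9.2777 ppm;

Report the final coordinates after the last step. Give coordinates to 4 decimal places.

start: φ=-73.438814°, λ=-9.269338°, h=2992.139 m
→ ECEF (a=6378137.000, f=1/298.257222101): X=1800664.0342, Y=-293880.6592, Z=-6094248.6207
→ Helmert 7p (PV): X=1801126.0605, Y=-294490.2977, Z=-6094527.1314
→ Helmert 7p (PV): X=1801398.8979, Y=-293921.8753, Z=-6094335.4684
→ Helmert 7p (PV): X=1801536.8768, Y=-293911.4706, Z=-6094371.1066

X=1801536.8768 m, Y=-293911.4706 m, Z=-6094371.1066 m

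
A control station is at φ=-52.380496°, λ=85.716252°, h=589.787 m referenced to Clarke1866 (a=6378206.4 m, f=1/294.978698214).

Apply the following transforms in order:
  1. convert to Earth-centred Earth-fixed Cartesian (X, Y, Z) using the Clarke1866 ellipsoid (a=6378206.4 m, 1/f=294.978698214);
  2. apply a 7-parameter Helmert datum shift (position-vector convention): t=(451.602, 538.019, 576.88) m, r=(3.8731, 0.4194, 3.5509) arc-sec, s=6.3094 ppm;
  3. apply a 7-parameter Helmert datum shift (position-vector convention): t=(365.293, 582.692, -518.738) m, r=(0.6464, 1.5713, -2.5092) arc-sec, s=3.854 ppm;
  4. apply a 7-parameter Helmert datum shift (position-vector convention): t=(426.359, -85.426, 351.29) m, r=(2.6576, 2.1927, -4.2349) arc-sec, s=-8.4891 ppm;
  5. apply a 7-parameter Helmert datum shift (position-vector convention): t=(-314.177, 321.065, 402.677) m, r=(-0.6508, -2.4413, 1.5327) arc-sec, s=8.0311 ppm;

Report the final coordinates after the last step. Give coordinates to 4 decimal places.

start: φ=-52.380496°, λ=85.716252°, h=589.787 m
→ ECEF (a=6378206.400, f=1/294.978698214): X=291463.6635, Y=3891104.2076, Z=-5029021.8394
→ Helmert 7p (PV): X=291839.8921, Y=3891766.2270, Z=-5028404.2172
→ Helmert 7p (PV): X=292215.3472, Y=3892376.1259, Z=-5028932.3617
→ Helmert 7p (PV): X=292665.6811, Y=3892316.4518, Z=-5028491.3364
→ Helmert 7p (PV): X=292384.4479, Y=3892655.0853, Z=-5028137.8608

X=292384.4479 m, Y=3892655.0853 m, Z=-5028137.8608 m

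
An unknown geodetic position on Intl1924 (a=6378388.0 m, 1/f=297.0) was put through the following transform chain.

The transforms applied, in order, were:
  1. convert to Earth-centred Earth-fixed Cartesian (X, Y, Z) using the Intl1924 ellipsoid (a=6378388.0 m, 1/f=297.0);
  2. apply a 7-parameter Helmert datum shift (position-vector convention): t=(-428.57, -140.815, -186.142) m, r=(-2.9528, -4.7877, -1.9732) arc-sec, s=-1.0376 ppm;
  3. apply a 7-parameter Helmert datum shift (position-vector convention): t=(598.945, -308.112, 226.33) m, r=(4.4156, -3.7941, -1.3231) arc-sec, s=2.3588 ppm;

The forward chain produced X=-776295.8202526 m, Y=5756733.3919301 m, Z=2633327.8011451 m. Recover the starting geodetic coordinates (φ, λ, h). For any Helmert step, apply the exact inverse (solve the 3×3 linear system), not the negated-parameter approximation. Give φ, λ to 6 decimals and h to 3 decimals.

start: X=-776295.8203, Y=5756733.3919, Z=2633327.8011 m
→ Helmert⁻¹: X=-776881.4299, Y=5757079.3064, Z=2632986.3061
→ Helmert⁻¹: X=-776447.6187, Y=5757180.9704, Z=2633275.6201
→ geod (Bowring, a=6378388.000): φ=24.52968800°, λ=97.68090400°, h=3543.4740 m

φ=24.529688°, λ=97.680904°, h=3543.474 m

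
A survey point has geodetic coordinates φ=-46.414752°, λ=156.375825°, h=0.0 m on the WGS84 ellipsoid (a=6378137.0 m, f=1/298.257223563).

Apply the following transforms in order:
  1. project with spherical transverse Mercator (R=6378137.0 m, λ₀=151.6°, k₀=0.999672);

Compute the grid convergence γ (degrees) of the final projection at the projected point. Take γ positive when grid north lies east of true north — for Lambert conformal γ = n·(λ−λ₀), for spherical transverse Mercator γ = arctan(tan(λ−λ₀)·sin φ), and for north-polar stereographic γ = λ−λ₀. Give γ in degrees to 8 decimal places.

start: φ=-46.414752°, λ=156.375825°, h=0.000 m
→ into tm (λ₀=151.6°): φ=-46.41475200°, λ−λ₀=4.77582500°
convergence γ = -3.46317632°

-3.46317632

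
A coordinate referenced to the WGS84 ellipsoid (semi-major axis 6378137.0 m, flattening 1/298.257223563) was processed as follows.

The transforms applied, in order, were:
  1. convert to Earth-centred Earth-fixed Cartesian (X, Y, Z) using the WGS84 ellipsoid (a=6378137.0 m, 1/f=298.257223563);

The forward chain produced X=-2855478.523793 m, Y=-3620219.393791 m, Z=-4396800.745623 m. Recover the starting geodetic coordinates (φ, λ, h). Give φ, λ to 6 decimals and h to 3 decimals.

φ=-43.831002°, λ=-128.264908°, h=3228.335 m

start: X=-2855478.5238, Y=-3620219.3938, Z=-4396800.7456 m
→ geod (Bowring, a=6378137.000): φ=-43.83100200°, λ=-128.26490800°, h=3228.3350 m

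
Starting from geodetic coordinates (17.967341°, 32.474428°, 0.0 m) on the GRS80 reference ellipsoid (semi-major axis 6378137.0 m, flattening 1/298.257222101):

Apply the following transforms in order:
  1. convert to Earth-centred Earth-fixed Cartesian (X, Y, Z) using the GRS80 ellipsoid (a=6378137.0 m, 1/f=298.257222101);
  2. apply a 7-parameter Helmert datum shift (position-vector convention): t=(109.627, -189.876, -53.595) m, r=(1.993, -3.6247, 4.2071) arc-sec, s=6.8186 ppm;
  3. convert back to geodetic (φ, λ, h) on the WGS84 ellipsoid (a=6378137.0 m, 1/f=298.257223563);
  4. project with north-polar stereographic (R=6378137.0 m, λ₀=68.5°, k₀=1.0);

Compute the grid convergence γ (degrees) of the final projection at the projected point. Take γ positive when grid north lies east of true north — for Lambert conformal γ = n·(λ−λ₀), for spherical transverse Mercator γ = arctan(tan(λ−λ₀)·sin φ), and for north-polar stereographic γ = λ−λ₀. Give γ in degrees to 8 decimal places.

-36.02644761

start: φ=17.967341°, λ=32.474428°, h=0.000 m
→ ECEF (a=6378137.000, f=1/298.257222101): X=5120018.2770, Y=3258599.7029, Z=1954946.3672
→ Helmert 7p (PV): X=5120061.9960, Y=3258517.5881, Z=1955027.5630
→ geod (Bowring, a=6378137.000): φ=17.96805891°, λ=32.47355239°, h=18.1929 m
→ into stereo (λ₀=68.5°): φ=17.96805891°, λ−λ₀=-36.02644761°
convergence γ = -36.02644761°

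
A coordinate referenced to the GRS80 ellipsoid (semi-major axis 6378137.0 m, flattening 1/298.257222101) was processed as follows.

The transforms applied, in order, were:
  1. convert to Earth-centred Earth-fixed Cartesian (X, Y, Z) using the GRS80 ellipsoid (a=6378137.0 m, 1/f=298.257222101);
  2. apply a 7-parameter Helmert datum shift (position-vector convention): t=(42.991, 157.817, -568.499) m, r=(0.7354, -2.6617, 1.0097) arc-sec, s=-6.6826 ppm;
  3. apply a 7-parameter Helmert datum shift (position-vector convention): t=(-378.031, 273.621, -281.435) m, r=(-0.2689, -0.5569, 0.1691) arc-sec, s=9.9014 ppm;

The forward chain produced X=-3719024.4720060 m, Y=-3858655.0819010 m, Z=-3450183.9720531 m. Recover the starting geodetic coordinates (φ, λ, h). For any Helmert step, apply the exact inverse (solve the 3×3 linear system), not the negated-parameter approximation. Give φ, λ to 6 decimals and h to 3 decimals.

start: X=-3719024.4720, Y=-3858655.0819, Z=-3450183.9721 m
→ Helmert⁻¹: X=-3718622.0995, Y=-3858882.9484, Z=-3449863.3692
→ Helmert⁻¹: X=-3718753.3420, Y=-3859060.6478, Z=-3449256.1740
→ geod (Bowring, a=6378137.000): φ=-32.94104100°, λ=-133.93925900°, h=1440.3930 m

φ=-32.941041°, λ=-133.939259°, h=1440.393 m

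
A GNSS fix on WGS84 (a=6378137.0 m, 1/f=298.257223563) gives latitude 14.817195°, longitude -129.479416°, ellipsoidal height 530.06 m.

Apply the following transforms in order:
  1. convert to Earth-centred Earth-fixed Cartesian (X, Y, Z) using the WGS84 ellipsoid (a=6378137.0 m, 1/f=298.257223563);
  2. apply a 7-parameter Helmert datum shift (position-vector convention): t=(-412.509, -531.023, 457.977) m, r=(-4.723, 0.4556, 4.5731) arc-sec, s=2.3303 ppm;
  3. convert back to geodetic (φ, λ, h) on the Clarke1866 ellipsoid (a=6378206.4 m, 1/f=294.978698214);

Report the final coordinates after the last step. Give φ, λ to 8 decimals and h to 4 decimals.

start: φ=14.817195°, λ=-129.479416°, h=530.060 m
→ ECEF (a=6378137.000, f=1/298.257223563): X=-3921560.2596, Y=-4760716.6507, Z=1620689.6213
→ Helmert 7p (PV): X=-3921872.7770, Y=-4761308.6025, Z=1621269.0469
→ geod (Bowring, a=6378206.400): φ=14.82180173°, λ=-129.47816072°, h=1258.1705 m

φ=14.82180173°, λ=-129.47816072°, h=1258.1705 m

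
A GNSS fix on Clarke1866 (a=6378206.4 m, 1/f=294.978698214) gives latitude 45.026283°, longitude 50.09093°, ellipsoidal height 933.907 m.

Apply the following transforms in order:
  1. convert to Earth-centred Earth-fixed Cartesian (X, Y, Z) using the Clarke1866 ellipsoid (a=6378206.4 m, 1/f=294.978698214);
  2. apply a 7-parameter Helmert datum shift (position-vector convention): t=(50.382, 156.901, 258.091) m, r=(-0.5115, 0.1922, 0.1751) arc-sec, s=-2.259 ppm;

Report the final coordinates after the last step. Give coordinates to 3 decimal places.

start: φ=45.026283°, λ=50.090930°, h=933.907 m
→ ECEF (a=6378206.400, f=1/294.978698214): X=2897539.2424, Y=3464303.4839, Z=4489870.8396
→ Helmert 7p (PV): X=2897584.3217, Y=3464466.1529, Z=4490107.4972

X=2897584.322 m, Y=3464466.153 m, Z=4490107.497 m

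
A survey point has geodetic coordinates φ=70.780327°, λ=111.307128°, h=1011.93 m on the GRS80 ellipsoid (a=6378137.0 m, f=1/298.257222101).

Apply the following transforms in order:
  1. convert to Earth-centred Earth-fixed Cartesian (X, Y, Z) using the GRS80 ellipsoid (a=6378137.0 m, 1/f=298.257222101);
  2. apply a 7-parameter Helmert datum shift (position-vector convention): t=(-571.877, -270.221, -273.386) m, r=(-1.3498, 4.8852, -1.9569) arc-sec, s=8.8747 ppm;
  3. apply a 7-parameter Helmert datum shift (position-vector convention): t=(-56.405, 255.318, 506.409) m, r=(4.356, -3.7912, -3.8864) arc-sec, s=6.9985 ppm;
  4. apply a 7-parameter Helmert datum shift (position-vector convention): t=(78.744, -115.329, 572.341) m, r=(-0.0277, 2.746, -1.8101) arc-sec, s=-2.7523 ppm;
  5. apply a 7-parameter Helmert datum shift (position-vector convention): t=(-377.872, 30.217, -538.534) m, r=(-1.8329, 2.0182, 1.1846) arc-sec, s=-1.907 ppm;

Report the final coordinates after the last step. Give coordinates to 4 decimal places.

start: φ=70.780327°, λ=111.307128°, h=1011.930 m
→ ECEF (a=6378137.000, f=1/298.257222101): X=-765342.8115, Y=1962281.4491, Z=6001213.3480
→ Helmert 7p (PV): X=-765760.7290, Y=1962075.1762, Z=6000998.5063
→ Helmert 7p (PV): X=-765895.8246, Y=1962231.9214, Z=6001574.2747
→ Helmert 7p (PV): X=-765717.8542, Y=1962118.7189, Z=6002140.0304
→ Helmert 7p (PV): X=-766046.8067, Y=1962194.1323, Z=6001580.1068

X=-766046.8067 m, Y=1962194.1323 m, Z=6001580.1068 m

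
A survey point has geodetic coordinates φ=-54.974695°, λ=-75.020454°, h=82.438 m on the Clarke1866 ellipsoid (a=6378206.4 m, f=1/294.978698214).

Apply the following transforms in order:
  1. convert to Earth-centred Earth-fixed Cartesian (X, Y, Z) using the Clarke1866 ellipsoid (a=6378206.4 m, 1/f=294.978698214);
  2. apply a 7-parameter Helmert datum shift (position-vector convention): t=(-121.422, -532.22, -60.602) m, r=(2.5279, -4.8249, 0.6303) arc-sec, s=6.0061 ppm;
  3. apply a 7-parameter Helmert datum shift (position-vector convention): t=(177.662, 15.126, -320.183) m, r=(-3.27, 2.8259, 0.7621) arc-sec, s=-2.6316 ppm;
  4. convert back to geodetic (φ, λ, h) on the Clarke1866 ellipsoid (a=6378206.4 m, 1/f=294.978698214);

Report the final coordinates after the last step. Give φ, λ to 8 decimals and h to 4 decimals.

φ=-54.97253446°, λ=-75.02062127°, h=710.6517 m

start: φ=-54.974695°, λ=-75.020454°, h=82.438 m
→ ECEF (a=6378206.400, f=1/294.978698214): X=948362.4704, Y=-3544397.6928, Z=-5199632.5612
→ Helmert 7p (PV): X=948379.2047, Y=-3544884.5778, Z=-5199745.6477
→ Helmert 7p (PV): X=948496.2303, Y=-3544939.0525, Z=-5200008.9418
→ geod (Bowring, a=6378206.400): φ=-54.97253446°, λ=-75.02062127°, h=710.6517 m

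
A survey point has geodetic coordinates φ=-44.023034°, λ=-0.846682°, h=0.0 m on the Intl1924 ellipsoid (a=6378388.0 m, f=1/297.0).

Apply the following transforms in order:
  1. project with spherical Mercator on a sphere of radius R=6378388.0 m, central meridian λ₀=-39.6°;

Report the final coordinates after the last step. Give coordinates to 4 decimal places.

start: φ=-44.023034°, λ=-0.846682°, h=0.000 m
→ merc (R=6378388.0, λ₀=-39.6°): E=4314169.3959, N=-5469222.6629

E=4314169.3959 m, N=-5469222.6629 m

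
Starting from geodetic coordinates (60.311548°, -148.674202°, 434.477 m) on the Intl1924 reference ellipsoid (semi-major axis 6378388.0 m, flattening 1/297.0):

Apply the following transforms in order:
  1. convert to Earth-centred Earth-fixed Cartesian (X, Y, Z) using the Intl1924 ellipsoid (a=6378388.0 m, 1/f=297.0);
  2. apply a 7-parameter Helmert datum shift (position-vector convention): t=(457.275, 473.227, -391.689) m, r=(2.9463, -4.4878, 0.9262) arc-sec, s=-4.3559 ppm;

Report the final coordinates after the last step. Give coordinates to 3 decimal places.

X=-2705290.254 m, Y=-1646338.575 m, Z=5517749.386 m

start: φ=60.311548°, λ=-148.674202°, h=434.477 m
→ ECEF (a=6378388.000, f=1/297.0): X=-2705646.6460, Y=-1646728.0030, Z=5518247.5020
→ Helmert 7p (PV): X=-2705290.2537, Y=-1646338.5749, Z=5517749.3864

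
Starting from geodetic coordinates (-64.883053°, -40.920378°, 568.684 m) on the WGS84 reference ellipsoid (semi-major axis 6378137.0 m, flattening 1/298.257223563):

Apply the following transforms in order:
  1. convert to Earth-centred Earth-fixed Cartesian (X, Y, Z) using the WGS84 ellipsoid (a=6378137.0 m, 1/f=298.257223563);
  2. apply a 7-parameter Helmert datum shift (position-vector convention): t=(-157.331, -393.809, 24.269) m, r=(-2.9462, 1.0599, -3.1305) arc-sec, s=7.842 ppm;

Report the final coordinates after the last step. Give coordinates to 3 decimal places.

X=2051320.766 m, Y=-1778879.719 m, Z=-5752708.320 m

start: φ=-64.883053°, λ=-40.920378°, h=568.684 m
→ ECEF (a=6378137.000, f=1/298.257223563): X=2051518.5605, Y=-1778358.6583, Z=-5752702.3362
→ Helmert 7p (PV): X=2051320.7663, Y=-1778879.7194, Z=-5752708.3203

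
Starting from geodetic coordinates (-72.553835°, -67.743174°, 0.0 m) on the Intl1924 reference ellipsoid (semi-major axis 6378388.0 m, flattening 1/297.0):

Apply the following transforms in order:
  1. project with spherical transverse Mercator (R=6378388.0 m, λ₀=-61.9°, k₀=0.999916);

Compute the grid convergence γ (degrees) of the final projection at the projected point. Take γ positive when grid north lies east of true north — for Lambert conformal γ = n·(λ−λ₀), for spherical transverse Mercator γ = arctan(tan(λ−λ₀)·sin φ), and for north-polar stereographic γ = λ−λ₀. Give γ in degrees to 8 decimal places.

start: φ=-72.553835°, λ=-67.743174°, h=0.000 m
→ into tm (λ₀=-61.9°): φ=-72.55383500°, λ−λ₀=-5.84317400°
convergence γ = 5.57611701°

5.57611701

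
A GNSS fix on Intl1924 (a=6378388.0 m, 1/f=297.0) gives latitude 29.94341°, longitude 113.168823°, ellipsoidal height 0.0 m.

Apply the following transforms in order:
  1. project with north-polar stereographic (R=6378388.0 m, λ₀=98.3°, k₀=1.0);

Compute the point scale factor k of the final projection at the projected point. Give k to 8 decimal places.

1.33409430

start: φ=29.943410°, λ=113.168823°, h=0.000 m
→ into stereo (λ₀=98.3°): φ=29.94341000°, λ−λ₀=14.86882300°
scale k = 1.33409430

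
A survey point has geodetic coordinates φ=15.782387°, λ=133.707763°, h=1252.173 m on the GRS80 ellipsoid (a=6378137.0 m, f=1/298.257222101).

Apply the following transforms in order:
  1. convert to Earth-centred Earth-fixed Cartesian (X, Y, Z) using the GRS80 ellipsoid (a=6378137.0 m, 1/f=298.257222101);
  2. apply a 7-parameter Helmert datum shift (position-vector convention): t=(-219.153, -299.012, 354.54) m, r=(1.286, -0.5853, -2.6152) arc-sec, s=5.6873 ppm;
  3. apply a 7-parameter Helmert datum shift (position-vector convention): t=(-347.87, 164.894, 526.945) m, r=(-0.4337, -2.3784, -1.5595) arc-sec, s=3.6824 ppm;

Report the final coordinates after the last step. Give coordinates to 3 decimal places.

X=-4243449.287 m, Y=4438731.173 m, Z=1724763.353 m

start: φ=15.782387°, λ=133.707763°, h=1252.173 m
→ ECEF (a=6378137.000, f=1/298.257222101): X=-4242907.5711, Y=4438744.9489, Z=1723908.3384
→ Helmert 7p (PV): X=-4243099.4681, Y=4438514.2288, Z=1724288.3174
→ Helmert 7p (PV): X=-4243449.2871, Y=4438731.1735, Z=1724763.3527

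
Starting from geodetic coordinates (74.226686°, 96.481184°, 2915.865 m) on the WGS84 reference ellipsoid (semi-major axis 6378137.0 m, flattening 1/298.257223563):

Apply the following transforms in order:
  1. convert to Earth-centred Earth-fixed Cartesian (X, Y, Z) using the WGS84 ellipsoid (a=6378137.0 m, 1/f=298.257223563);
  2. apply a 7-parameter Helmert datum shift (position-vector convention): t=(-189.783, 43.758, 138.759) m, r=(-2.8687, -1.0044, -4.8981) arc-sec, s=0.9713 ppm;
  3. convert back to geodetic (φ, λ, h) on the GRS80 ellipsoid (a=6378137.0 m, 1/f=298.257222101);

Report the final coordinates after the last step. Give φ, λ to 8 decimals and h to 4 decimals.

start: φ=74.226686°, λ=96.481184°, h=2915.865 m
→ ECEF (a=6378137.000, f=1/298.257223563): X=-196402.9376, Y=1728854.1044, Z=6118670.3455
→ Helmert 7p (PV): X=-196581.6515, Y=1728989.3032, Z=6118790.0465
→ geod (Bowring, a=6378137.000): φ=74.22564576°, λ=96.48652828°, h=3073.0619 m

φ=74.22564576°, λ=96.48652828°, h=3073.0619 m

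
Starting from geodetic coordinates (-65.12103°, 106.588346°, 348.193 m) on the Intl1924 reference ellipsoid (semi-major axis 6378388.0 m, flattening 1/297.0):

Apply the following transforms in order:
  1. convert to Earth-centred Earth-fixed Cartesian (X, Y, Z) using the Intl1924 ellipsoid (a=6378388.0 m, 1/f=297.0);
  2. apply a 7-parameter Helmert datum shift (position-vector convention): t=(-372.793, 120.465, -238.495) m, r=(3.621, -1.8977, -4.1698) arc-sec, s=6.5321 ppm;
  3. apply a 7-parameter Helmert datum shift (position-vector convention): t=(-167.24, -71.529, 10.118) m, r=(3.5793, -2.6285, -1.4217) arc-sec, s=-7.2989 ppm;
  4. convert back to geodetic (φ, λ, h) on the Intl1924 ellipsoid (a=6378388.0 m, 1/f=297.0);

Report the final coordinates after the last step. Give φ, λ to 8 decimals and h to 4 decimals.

φ=-65.11870468°, λ=106.59371016°, h=634.6540 m

start: φ=-65.121030°, λ=106.588346°, h=348.193 m
→ ECEF (a=6378388.000, f=1/297.0): X=-768264.8154, Y=2579008.9918, Z=-5763845.7612
→ Helmert 7p (PV): X=-768537.4603, Y=2579263.0198, Z=-5764083.6994
→ Helmert 7p (PV): X=-768607.8601, Y=2579277.9853, Z=-5763996.5462
→ geod (Bowring, a=6378388.000): φ=-65.11870468°, λ=106.59371016°, h=634.6540 m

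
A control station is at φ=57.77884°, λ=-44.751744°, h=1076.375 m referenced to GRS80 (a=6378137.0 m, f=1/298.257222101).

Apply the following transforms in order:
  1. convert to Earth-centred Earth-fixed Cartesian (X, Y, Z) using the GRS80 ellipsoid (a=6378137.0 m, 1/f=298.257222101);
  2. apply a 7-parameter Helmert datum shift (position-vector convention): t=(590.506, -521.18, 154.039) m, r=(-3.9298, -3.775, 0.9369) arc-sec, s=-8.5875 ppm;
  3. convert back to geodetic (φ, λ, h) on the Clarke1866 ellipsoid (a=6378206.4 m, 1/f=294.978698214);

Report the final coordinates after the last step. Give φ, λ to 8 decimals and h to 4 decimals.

start: φ=57.778840°, λ=-44.751744°, h=1076.375 m
→ ECEF (a=6378137.000, f=1/298.257222101): X=2421304.7449, Y=-2400412.6690, Z=5373555.1586
→ Helmert 7p (PV): X=2421787.0166, Y=-2400799.8603, Z=5373753.0986
→ geod (Bowring, a=6378206.400): φ=57.77704585°, λ=-44.75065915°, h=1672.5071 m

φ=57.77704585°, λ=-44.75065915°, h=1672.5071 m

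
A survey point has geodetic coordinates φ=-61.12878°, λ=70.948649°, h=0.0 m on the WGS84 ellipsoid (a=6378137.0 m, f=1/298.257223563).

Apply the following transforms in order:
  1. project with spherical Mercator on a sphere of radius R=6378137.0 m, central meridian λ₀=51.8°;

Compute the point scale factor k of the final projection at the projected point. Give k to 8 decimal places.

2.07106842

start: φ=-61.128780°, λ=70.948649°, h=0.000 m
→ into merc (λ₀=51.8°): φ=-61.12878000°, λ−λ₀=19.14864900°
scale k = 2.07106842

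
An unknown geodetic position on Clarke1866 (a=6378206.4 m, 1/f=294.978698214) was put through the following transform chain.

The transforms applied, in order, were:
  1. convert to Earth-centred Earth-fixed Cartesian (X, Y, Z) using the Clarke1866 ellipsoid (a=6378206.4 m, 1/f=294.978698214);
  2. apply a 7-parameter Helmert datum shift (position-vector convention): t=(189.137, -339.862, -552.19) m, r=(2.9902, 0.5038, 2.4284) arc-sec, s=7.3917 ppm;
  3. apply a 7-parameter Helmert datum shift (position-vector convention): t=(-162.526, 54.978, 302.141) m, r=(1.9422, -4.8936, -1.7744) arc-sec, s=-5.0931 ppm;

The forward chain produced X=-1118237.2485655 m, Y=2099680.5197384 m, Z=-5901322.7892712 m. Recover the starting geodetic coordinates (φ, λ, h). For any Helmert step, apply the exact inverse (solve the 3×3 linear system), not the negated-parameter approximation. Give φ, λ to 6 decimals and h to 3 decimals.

start: X=-1118237.2486, Y=2099680.5197, Z=-5901322.7893 m
→ Helmert⁻¹: X=-1118238.4944, Y=2099571.0455, Z=-5901648.2276
→ Helmert⁻¹: X=-1118380.2293, Y=2099823.0052, Z=-5901085.5914
→ geod (Bowring, a=6378206.400): φ=-68.17723200°, λ=118.04007300°, h=3019.1280 m

φ=-68.177232°, λ=118.040073°, h=3019.128 m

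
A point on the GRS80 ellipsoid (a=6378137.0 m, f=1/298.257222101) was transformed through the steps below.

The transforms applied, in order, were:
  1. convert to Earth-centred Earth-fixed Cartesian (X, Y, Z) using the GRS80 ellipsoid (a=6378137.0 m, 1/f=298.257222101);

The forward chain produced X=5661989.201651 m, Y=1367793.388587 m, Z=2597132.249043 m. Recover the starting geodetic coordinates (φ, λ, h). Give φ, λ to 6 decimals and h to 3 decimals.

start: X=5661989.2017, Y=1367793.3886, Z=2597132.2490 m
→ geod (Bowring, a=6378137.000): φ=24.17406800°, λ=13.58101300°, h=3047.3020 m

φ=24.174068°, λ=13.581013°, h=3047.302 m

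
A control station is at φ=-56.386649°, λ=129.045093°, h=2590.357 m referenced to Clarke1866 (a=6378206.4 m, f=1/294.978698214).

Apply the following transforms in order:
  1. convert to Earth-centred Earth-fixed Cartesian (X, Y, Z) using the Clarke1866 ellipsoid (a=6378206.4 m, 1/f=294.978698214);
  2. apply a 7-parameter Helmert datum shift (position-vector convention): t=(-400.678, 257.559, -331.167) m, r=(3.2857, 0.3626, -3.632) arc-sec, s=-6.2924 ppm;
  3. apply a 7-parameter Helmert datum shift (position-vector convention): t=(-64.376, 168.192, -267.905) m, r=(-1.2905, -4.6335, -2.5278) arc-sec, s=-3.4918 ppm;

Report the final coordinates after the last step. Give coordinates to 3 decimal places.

start: φ=-56.386649°, λ=129.045093°, h=2590.357 m
→ ECEF (a=6378206.400, f=1/294.978698214): X=-2230358.1915, Y=2749835.1101, Z=-5290351.9096
→ Helmert 7p (PV): X=-2230705.7152, Y=2750198.9111, Z=-5290602.0635
→ Helmert 7p (PV): X=-2230609.7513, Y=2750351.7368, Z=-5290918.8114

X=-2230609.751 m, Y=2750351.737 m, Z=-5290918.811 m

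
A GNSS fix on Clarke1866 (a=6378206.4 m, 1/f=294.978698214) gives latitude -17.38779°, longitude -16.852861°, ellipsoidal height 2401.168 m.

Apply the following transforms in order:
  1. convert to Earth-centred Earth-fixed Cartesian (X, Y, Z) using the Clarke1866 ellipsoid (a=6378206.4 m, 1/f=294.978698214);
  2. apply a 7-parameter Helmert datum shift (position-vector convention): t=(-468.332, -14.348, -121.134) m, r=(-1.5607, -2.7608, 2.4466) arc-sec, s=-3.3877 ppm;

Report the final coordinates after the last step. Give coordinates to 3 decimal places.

start: φ=-17.387790°, λ=-16.852861°, h=2401.168 m
→ ECEF (a=6378206.400, f=1/294.978698214): X=5829291.4981, Y=-1765836.8360, Z=-1894435.4349
→ Helmert 7p (PV): X=5828849.7200, Y=-1765790.3924, Z=-1894458.7668

X=5828849.720 m, Y=-1765790.392 m, Z=-1894458.767 m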